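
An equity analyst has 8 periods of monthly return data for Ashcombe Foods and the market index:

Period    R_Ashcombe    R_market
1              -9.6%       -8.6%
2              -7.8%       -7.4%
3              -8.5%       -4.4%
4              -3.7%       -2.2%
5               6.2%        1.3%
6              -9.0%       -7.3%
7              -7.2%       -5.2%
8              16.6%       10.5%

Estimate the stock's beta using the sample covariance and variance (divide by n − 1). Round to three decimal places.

Mean R_i = (-9.6 − 7.8 − 8.5 − 3.7 + 6.2 − 9.0 − 7.2 + 16.6) / 8 = -2.8750%
Mean R_m = (-8.6 − 7.4 − 4.4 − 2.2 + 1.3 − 7.3 − 5.2 + 10.5) / 8 = -2.9125%
Σ(R_i − R̄_i)(R_m − R̄_m) = 404.3325  ⇒  Cov = 404.3325 / 7 = 57.7618
Σ(R_m − R̄_m)² = 277.3288  ⇒  Var(R_m) = 277.3288 / 7 = 39.6184
β = Cov / Var(R_m) = 57.7618 / 39.6184 = 1.4580

1.458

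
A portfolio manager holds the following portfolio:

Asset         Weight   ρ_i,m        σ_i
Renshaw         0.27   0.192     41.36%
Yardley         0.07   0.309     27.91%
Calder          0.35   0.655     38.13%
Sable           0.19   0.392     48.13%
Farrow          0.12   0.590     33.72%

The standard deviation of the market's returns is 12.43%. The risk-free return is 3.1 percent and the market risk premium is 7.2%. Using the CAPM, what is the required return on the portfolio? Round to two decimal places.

β_Renshaw = 0.192 × 41.36% / 12.43% = 0.6389
β_Yardley = 0.309 × 27.91% / 12.43% = 0.6938
β_Calder = 0.655 × 38.13% / 12.43% = 2.0093
β_Sable = 0.392 × 48.13% / 12.43% = 1.5179
β_Farrow = 0.590 × 33.72% / 12.43% = 1.6005
β_P = Σ w_i β_i = 0.27×0.6389 + 0.07×0.6938 + 0.35×2.0093 + 0.19×1.5179 + 0.12×1.6005 = 1.4048
E(R_P) = R_f + β_P × MRP = 3.1% + 1.4048 × 7.2% = 13.21%

13.21%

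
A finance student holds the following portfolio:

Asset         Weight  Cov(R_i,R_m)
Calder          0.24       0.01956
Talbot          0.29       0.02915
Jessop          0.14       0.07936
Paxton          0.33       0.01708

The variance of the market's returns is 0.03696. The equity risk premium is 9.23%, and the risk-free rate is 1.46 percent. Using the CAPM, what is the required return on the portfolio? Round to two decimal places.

8.93%

β_Calder = 0.01956 / 0.03696 = 0.5292
β_Talbot = 0.02915 / 0.03696 = 0.7887
β_Jessop = 0.07936 / 0.03696 = 2.1472
β_Paxton = 0.01708 / 0.03696 = 0.4621
β_P = Σ w_i β_i = 0.24×0.5292 + 0.29×0.7887 + 0.14×2.1472 + 0.33×0.4621 = 0.8088
E(R_P) = R_f + β_P × MRP = 1.46% + 0.8088 × 9.23% = 8.93%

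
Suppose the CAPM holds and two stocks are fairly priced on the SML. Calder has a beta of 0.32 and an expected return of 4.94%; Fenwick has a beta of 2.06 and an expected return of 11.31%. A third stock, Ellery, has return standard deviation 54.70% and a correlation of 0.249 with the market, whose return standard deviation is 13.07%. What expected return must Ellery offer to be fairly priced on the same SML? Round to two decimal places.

7.58%

MRP = (11.31% − 4.94%) / (2.06 − 0.32) = 3.6609%
R_f = 4.94% − 0.32 × 3.6609% = 3.7685%
β_Ellery = ρ·σ_i/σ_m = 0.249 × 54.70 / 13.07 = 1.0421
E(R_Ellery) = R_f + β × MRP = 3.7685% + 1.0421 × 3.6609% = 7.58%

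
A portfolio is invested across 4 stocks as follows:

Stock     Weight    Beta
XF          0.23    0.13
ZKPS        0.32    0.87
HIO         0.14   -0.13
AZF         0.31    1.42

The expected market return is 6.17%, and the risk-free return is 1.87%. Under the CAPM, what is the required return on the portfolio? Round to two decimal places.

β_P = Σ w_i β_i = 0.23×0.13 + 0.32×0.87 + 0.14×-0.13 + 0.31×1.42 = 0.7303
MRP = 6.17% − 1.87% = 4.30%
E(R_P) = R_f + β_P × MRP = 1.87% + 0.7303 × 4.30% = 5.01%

5.01%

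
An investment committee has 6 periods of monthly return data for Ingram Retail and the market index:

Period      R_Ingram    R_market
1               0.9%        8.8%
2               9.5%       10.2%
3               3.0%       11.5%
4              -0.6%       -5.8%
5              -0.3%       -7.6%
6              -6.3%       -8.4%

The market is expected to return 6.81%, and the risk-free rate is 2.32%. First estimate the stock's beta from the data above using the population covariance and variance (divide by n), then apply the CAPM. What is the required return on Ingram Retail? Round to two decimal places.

4.15%

Mean R_i = (0.9 + 9.5 + 3.0 − 0.6 − 0.3 − 6.3) / 6 = 1.0333%
Mean R_m = (8.8 + 10.2 + 11.5 − 5.8 − 7.6 − 8.4) / 6 = 1.4500%
Σ(R_i − R̄_i)(R_m − R̄_m) = 189.0100  ⇒  Cov = 189.0100 / 6 = 31.5017
Σ(R_m − R̄_m)² = 463.0750  ⇒  Var(R_m) = 463.0750 / 6 = 77.1792
β = Cov / Var(R_m) = 31.5017 / 77.1792 = 0.4082
MRP = 6.81% − 2.32% = 4.49%
E(R) = R_f + β × MRP = 2.32% + 0.4082 × 4.49% = 4.15%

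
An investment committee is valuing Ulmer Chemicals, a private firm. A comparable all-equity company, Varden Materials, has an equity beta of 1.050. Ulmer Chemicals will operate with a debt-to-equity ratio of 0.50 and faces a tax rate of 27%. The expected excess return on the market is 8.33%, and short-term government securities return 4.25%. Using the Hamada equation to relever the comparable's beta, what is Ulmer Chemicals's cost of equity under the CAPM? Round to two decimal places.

16.19%

β_L = β_U × [1 + (1 − t)(D/E)] = 1.050 × [1 + (1 − 0.27) × 0.50]
    = 1.050 × [1 + 0.73 × 0.50] = 1.050 × 1.3650 = 1.4333
E(R) = R_f + β_L × MRP = 4.25% + 1.4333 × 8.33% = 16.19%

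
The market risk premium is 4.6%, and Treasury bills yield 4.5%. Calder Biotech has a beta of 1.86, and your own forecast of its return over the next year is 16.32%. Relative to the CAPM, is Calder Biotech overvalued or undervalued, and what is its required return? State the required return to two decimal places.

Required return = R_f + β·MRP = 4.5% + 1.86 × 4.6% = 13.06%
Forecast 16.32% > required 13.06% → the stock plots above the SML → undervalued.

Undervalued; required return 13.06%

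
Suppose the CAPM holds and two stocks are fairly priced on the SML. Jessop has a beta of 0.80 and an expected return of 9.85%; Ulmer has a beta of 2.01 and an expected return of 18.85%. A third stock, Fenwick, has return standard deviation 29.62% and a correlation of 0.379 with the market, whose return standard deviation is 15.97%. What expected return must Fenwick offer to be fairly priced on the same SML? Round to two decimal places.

9.13%

MRP = (18.85% − 9.85%) / (2.01 − 0.80) = 7.4380%
R_f = 9.85% − 0.80 × 7.4380% = 3.8996%
β_Fenwick = ρ·σ_i/σ_m = 0.379 × 29.62 / 15.97 = 0.7029
E(R_Fenwick) = R_f + β × MRP = 3.8996% + 0.7029 × 7.4380% = 9.13%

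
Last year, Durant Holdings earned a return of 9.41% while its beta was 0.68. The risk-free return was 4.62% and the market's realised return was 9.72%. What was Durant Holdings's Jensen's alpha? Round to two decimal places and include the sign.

Market excess return = 9.72% − 4.62% = 5.10%
CAPM benchmark = R_f + β(R_m − R_f) = 4.62% + 0.68 × 5.10% = 8.0880%
α = actual − benchmark = 9.41% − 8.0880% = +1.32%

+1.32%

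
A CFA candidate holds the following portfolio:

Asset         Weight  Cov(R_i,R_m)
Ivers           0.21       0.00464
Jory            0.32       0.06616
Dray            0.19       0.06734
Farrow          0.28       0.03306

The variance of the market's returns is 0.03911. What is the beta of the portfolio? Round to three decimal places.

1.130

β_Ivers = 0.00464 / 0.03911 = 0.1186
β_Jory = 0.06616 / 0.03911 = 1.6916
β_Dray = 0.06734 / 0.03911 = 1.7218
β_Farrow = 0.03306 / 0.03911 = 0.8453
β_P = Σ w_i β_i = 0.21×0.1186 + 0.32×1.6916 + 0.19×1.7218 + 0.28×0.8453 = 1.1300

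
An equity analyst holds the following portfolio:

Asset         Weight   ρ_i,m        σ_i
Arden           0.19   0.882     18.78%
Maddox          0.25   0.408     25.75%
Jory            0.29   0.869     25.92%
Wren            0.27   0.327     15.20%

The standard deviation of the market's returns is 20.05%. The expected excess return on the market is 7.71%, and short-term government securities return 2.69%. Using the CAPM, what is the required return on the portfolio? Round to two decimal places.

7.94%

β_Arden = 0.882 × 18.78% / 20.05% = 0.8261
β_Maddox = 0.408 × 25.75% / 20.05% = 0.5240
β_Jory = 0.869 × 25.92% / 20.05% = 1.1234
β_Wren = 0.327 × 15.20% / 20.05% = 0.2479
β_P = Σ w_i β_i = 0.19×0.8261 + 0.25×0.5240 + 0.29×1.1234 + 0.27×0.2479 = 0.6807
E(R_P) = R_f + β_P × MRP = 2.69% + 0.6807 × 7.71% = 7.94%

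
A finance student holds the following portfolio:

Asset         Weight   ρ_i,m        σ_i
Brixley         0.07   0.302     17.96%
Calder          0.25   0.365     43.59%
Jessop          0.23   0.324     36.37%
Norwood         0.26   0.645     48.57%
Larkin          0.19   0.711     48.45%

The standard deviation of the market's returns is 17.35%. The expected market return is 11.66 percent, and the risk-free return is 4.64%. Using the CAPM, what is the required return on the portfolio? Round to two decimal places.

13.44%

β_Brixley = 0.302 × 17.96% / 17.35% = 0.3126
β_Calder = 0.365 × 43.59% / 17.35% = 0.9170
β_Jessop = 0.324 × 36.37% / 17.35% = 0.6792
β_Norwood = 0.645 × 48.57% / 17.35% = 1.8056
β_Larkin = 0.711 × 48.45% / 17.35% = 1.9855
β_P = Σ w_i β_i = 0.07×0.3126 + 0.25×0.9170 + 0.23×0.6792 + 0.26×1.8056 + 0.19×1.9855 = 1.2540
MRP = 11.66% − 4.64% = 7.02%
E(R_P) = R_f + β_P × MRP = 4.64% + 1.2540 × 7.02% = 13.44%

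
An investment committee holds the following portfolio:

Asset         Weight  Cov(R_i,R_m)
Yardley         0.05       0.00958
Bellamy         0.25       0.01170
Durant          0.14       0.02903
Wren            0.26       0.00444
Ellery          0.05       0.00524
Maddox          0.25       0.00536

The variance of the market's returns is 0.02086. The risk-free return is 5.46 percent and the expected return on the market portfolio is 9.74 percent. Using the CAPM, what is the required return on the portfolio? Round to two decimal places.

β_Yardley = 0.00958 / 0.02086 = 0.4593
β_Bellamy = 0.01170 / 0.02086 = 0.5609
β_Durant = 0.02903 / 0.02086 = 1.3917
β_Wren = 0.00444 / 0.02086 = 0.2128
β_Ellery = 0.00524 / 0.02086 = 0.2512
β_Maddox = 0.00536 / 0.02086 = 0.2570
β_P = Σ w_i β_i = 0.05×0.4593 + 0.25×0.5609 + 0.14×1.3917 + 0.26×0.2128 + 0.05×0.2512 + 0.25×0.2570 = 0.4902
MRP = 9.74% − 5.46% = 4.28%
E(R_P) = R_f + β_P × MRP = 5.46% + 0.4902 × 4.28% = 7.56%

7.56%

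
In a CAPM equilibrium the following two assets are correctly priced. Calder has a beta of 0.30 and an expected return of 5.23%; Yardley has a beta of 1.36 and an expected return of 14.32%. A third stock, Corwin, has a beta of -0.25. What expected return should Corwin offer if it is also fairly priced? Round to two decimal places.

0.51%

MRP (SML slope) = (14.32% − 5.23%) / (1.36 − 0.30) = 9.09% / 1.06 = 8.5755%
R_f (intercept) = 5.23% − 0.30 × 8.5755% = 2.6574%
E(R_Corwin) = R_f + β × MRP = 2.6574% + -0.25 × 8.5755% = 0.51%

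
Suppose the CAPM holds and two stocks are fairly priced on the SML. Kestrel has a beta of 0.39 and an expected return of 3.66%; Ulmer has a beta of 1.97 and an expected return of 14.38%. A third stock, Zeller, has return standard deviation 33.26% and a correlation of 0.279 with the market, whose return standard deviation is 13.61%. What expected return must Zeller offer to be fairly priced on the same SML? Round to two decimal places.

MRP = (14.38% − 3.66%) / (1.97 − 0.39) = 6.7848%
R_f = 3.66% − 0.39 × 6.7848% = 1.0139%
β_Zeller = ρ·σ_i/σ_m = 0.279 × 33.26 / 13.61 = 0.6818
E(R_Zeller) = R_f + β × MRP = 1.0139% + 0.6818 × 6.7848% = 5.64%

5.64%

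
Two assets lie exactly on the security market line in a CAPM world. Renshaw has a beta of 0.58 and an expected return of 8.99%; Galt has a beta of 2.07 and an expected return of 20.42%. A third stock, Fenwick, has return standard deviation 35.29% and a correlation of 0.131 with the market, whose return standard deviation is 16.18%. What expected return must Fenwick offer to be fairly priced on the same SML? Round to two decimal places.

MRP = (20.42% − 8.99%) / (2.07 − 0.58) = 7.6711%
R_f = 8.99% − 0.58 × 7.6711% = 4.5408%
β_Fenwick = ρ·σ_i/σ_m = 0.131 × 35.29 / 16.18 = 0.2857
E(R_Fenwick) = R_f + β × MRP = 4.5408% + 0.2857 × 7.6711% = 6.73%

6.73%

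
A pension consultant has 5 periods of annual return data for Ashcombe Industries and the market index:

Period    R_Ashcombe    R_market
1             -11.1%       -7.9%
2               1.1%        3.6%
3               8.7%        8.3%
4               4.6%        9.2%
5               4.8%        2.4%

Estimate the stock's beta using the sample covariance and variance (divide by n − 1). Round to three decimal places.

1.035

Mean R_i = (-11.1 + 1.1 + 8.7 + 4.6 + 4.8) / 5 = 1.6200%
Mean R_m = (-7.9 + 3.6 + 8.3 + 9.2 + 2.4) / 5 = 3.1200%
Σ(R_i − R̄_i)(R_m − R̄_m) = 192.4280  ⇒  Cov = 192.4280 / 4 = 48.1070
Σ(R_m − R̄_m)² = 185.9880  ⇒  Var(R_m) = 185.9880 / 4 = 46.4970
β = Cov / Var(R_m) = 48.1070 / 46.4970 = 1.0346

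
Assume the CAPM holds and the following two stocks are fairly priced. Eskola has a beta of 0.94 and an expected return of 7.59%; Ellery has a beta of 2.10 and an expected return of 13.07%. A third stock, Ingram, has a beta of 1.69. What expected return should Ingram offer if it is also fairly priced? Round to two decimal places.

11.13%

MRP (SML slope) = (13.07% − 7.59%) / (2.10 − 0.94) = 5.48% / 1.16 = 4.7241%
R_f (intercept) = 7.59% − 0.94 × 4.7241% = 3.1493%
E(R_Ingram) = R_f + β × MRP = 3.1493% + 1.69 × 4.7241% = 11.13%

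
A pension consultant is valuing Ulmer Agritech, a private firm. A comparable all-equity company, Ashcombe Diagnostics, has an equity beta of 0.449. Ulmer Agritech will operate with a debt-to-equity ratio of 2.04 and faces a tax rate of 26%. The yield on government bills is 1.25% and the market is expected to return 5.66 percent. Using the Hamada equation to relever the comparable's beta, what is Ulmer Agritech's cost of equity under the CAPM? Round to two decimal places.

β_L = β_U × [1 + (1 − t)(D/E)] = 0.449 × [1 + (1 − 0.26) × 2.04]
    = 0.449 × [1 + 0.74 × 2.04] = 0.449 × 2.5096 = 1.1268
MRP = 5.66% − 1.25% = 4.41%
E(R) = R_f + β_L × MRP = 1.25% + 1.1268 × 4.41% = 6.22%

6.22%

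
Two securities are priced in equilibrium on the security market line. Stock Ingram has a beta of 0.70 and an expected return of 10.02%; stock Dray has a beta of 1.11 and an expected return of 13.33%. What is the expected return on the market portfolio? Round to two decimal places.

12.44%

Both satisfy E(R) = R_f + β·MRP, so the slope of the SML is
MRP = (13.33% − 10.02%) / (1.11 − 0.70) = 3.31% / 0.41 = 8.0732%
R_f = E(R_Ingram) − β_Ingram·MRP = 10.02% − 0.70 × 8.0732% = 4.3688%
E(R_m) = R_f + MRP = 4.3688% + 8.0732% = 12.44%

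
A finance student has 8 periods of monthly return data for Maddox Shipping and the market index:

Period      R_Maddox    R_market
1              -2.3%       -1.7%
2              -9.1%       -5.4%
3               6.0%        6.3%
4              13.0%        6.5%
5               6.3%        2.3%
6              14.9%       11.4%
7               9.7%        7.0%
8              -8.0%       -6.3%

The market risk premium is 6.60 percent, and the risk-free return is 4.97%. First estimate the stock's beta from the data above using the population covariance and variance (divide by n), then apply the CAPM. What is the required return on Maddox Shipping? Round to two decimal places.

14.19%

Mean R_i = (-2.3 − 9.1 + 6.0 + 13.0 + 6.3 + 14.9 + 9.7 − 8.0) / 8 = 3.8125%
Mean R_m = (-1.7 − 5.4 + 6.3 + 6.5 + 2.3 + 11.4 + 7.0 − 6.3) / 8 = 2.5125%
Σ(R_i − R̄_i)(R_m − R̄_m) = 401.3688  ⇒  Cov = 401.3688 / 8 = 50.1711
Σ(R_m − R̄_m)² = 287.4288  ⇒  Var(R_m) = 287.4288 / 8 = 35.9286
β = Cov / Var(R_m) = 50.1711 / 35.9286 = 1.3964
E(R) = R_f + β × MRP = 4.97% + 1.3964 × 6.60% = 14.19%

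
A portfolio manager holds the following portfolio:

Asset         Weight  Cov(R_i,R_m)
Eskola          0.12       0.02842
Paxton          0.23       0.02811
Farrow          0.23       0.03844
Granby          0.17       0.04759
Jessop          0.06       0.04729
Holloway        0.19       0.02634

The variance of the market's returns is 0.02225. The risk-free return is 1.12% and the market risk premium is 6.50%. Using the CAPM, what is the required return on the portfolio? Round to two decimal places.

β_Eskola = 0.02842 / 0.02225 = 1.2773
β_Paxton = 0.02811 / 0.02225 = 1.2634
β_Farrow = 0.03844 / 0.02225 = 1.7276
β_Granby = 0.04759 / 0.02225 = 2.1389
β_Jessop = 0.04729 / 0.02225 = 2.1254
β_Holloway = 0.02634 / 0.02225 = 1.1838
β_P = Σ w_i β_i = 0.12×1.2773 + 0.23×1.2634 + 0.23×1.7276 + 0.17×2.1389 + 0.06×2.1254 + 0.19×1.1838 = 1.5573
E(R_P) = R_f + β_P × MRP = 1.12% + 1.5573 × 6.50% = 11.24%

11.24%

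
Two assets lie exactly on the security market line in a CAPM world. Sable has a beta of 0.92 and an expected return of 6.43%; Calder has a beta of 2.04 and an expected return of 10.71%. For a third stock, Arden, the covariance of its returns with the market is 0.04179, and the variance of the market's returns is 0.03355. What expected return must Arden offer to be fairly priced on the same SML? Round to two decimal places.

MRP = (10.71% − 6.43%) / (2.04 − 0.92) = 3.8214%
R_f = 6.43% − 0.92 × 3.8214% = 2.9143%
β_Arden = Cov / Var(R_m) = 0.04179 / 0.03355 = 1.2456
E(R_Arden) = R_f + β × MRP = 2.9143% + 1.2456 × 3.8214% = 7.67%

7.67%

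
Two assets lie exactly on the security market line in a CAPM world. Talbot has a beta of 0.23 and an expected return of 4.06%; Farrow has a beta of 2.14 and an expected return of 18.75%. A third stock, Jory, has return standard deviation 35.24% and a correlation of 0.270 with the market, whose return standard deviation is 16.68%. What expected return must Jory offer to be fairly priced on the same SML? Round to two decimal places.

6.68%

MRP = (18.75% − 4.06%) / (2.14 − 0.23) = 7.6911%
R_f = 4.06% − 0.23 × 7.6911% = 2.2910%
β_Jory = ρ·σ_i/σ_m = 0.270 × 35.24 / 16.68 = 0.5704
E(R_Jory) = R_f + β × MRP = 2.2910% + 0.5704 × 7.6911% = 6.68%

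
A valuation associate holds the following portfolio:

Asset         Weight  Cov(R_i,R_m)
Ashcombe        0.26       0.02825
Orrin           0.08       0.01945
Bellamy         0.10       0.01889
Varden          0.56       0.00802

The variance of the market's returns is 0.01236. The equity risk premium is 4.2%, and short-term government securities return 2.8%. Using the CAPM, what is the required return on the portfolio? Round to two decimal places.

7.99%

β_Ashcombe = 0.02825 / 0.01236 = 2.2856
β_Orrin = 0.01945 / 0.01236 = 1.5736
β_Bellamy = 0.01889 / 0.01236 = 1.5283
β_Varden = 0.00802 / 0.01236 = 0.6489
β_P = Σ w_i β_i = 0.26×2.2856 + 0.08×1.5736 + 0.10×1.5283 + 0.56×0.6489 = 1.2364
E(R_P) = R_f + β_P × MRP = 2.8% + 1.2364 × 4.2% = 7.99%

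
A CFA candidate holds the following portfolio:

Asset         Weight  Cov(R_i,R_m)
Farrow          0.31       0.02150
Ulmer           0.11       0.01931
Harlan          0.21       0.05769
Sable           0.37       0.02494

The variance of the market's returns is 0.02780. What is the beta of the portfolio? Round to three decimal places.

β_Farrow = 0.02150 / 0.02780 = 0.7734
β_Ulmer = 0.01931 / 0.02780 = 0.6946
β_Harlan = 0.05769 / 0.02780 = 2.0752
β_Sable = 0.02494 / 0.02780 = 0.8971
β_P = Σ w_i β_i = 0.31×0.7734 + 0.11×0.6946 + 0.21×2.0752 + 0.37×0.8971 = 1.0839

1.084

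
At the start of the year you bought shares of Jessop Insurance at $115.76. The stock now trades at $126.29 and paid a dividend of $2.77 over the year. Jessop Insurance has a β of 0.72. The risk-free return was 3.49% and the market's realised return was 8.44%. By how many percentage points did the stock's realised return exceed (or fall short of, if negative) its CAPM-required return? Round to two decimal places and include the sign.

+4.44%

Realised HPR = (P1 + D1 − P0) / P0 = (126.29 + 2.77 − 115.76) / 115.76 = 13.30 / 115.76 = 11.4893%
MRP = 8.44% − 3.49% = 4.95%
CAPM required = R_f + β·MRP = 3.49% + 0.72 × 4.95% = 7.0540%
α = realised − required = 11.4893% − 7.0540% = +4.44%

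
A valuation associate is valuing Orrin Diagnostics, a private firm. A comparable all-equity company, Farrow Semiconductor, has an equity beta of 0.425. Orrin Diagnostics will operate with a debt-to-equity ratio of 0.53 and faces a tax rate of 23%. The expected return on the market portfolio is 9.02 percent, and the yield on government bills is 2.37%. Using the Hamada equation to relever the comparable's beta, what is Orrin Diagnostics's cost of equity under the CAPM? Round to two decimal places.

6.35%

β_L = β_U × [1 + (1 − t)(D/E)] = 0.425 × [1 + (1 − 0.23) × 0.53]
    = 0.425 × [1 + 0.77 × 0.53] = 0.425 × 1.4081 = 0.5984
MRP = 9.02% − 2.37% = 6.65%
E(R) = R_f + β_L × MRP = 2.37% + 0.5984 × 6.65% = 6.35%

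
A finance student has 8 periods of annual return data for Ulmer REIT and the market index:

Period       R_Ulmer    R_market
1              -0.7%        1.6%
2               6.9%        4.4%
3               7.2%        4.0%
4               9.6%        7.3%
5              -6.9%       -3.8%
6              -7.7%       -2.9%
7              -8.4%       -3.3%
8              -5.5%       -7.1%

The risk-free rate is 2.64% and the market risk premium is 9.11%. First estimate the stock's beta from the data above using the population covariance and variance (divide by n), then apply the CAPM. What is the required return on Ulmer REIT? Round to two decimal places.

Mean R_i = (-0.7 + 6.9 + 7.2 + 9.6 − 6.9 − 7.7 − 8.4 − 5.5) / 8 = -0.6875%
Mean R_m = (1.6 + 4.4 + 4.0 + 7.3 − 3.8 − 2.9 − 3.3 − 7.1) / 8 = 0.0250%
Σ(R_i − R̄_i)(R_m − R̄_m) = 243.5775  ⇒  Cov = 243.5775 / 8 = 30.4472
Σ(R_m − R̄_m)² = 175.3550  ⇒  Var(R_m) = 175.3550 / 8 = 21.9194
β = Cov / Var(R_m) = 30.4472 / 21.9194 = 1.3891
E(R) = R_f + β × MRP = 2.64% + 1.3891 × 9.11% = 15.29%

15.29%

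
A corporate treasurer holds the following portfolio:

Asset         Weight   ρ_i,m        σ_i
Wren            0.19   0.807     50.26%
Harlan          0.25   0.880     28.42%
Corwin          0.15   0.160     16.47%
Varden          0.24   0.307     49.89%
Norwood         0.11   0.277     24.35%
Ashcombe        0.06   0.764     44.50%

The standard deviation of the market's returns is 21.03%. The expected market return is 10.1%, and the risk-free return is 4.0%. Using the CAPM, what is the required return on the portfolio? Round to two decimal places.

β_Wren = 0.807 × 50.26% / 21.03% = 1.9287
β_Harlan = 0.880 × 28.42% / 21.03% = 1.1892
β_Corwin = 0.160 × 16.47% / 21.03% = 0.1253
β_Varden = 0.307 × 49.89% / 21.03% = 0.7283
β_Norwood = 0.277 × 24.35% / 21.03% = 0.3207
β_Ashcombe = 0.764 × 44.50% / 21.03% = 1.6166
β_P = Σ w_i β_i = 0.19×1.9287 + 0.25×1.1892 + 0.15×0.1253 + 0.24×0.7283 + 0.11×0.3207 + 0.06×1.6166 = 0.9896
MRP = 10.1% − 4.0% = 6.10%
E(R_P) = R_f + β_P × MRP = 4.0% + 0.9896 × 6.1% = 10.04%

10.04%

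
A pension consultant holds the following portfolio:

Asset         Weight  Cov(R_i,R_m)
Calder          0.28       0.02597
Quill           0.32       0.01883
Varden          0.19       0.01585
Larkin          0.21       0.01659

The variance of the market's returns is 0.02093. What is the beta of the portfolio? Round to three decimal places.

0.946

β_Calder = 0.02597 / 0.02093 = 1.2408
β_Quill = 0.01883 / 0.02093 = 0.8997
β_Varden = 0.01585 / 0.02093 = 0.7573
β_Larkin = 0.01659 / 0.02093 = 0.7926
β_P = Σ w_i β_i = 0.28×1.2408 + 0.32×0.8997 + 0.19×0.7573 + 0.21×0.7926 = 0.9457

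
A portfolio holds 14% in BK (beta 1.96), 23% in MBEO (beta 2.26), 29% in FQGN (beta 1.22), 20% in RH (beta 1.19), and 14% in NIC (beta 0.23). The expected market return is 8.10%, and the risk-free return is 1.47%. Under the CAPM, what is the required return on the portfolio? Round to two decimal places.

β_P = Σ w_i β_i = 0.14×1.96 + 0.23×2.26 + 0.29×1.22 + 0.20×1.19 + 0.14×0.23 = 1.4182
MRP = 8.10% − 1.47% = 6.63%
E(R_P) = R_f + β_P × MRP = 1.47% + 1.4182 × 6.63% = 10.87%

10.87%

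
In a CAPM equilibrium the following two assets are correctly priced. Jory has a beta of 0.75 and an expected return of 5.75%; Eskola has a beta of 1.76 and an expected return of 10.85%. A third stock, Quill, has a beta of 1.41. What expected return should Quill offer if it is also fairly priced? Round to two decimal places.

9.08%

MRP (SML slope) = (10.85% − 5.75%) / (1.76 − 0.75) = 5.10% / 1.01 = 5.0495%
R_f (intercept) = 5.75% − 0.75 × 5.0495% = 1.9629%
E(R_Quill) = R_f + β × MRP = 1.9629% + 1.41 × 5.0495% = 9.08%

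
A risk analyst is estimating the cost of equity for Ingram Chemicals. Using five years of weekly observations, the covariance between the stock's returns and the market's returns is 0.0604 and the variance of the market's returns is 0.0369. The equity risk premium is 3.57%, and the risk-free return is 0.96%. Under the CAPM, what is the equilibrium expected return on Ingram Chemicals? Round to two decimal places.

6.80%

β = Cov(R_i, R_m) / Var(R_m) = 0.0604 / 0.0369 = 1.6369
E(R) = R_f + β × MRP = 0.96% + 1.6369 × 3.57% = 6.80%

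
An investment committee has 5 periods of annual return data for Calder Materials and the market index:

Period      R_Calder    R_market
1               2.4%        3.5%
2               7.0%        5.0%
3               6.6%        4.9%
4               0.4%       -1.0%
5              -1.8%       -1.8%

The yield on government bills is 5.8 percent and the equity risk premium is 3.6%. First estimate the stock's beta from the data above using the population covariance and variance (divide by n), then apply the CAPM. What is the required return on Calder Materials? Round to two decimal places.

9.78%

Mean R_i = (2.4 + 7.0 + 6.6 + 0.4 − 1.8) / 5 = 2.9200%
Mean R_m = (3.5 + 5.0 + 4.9 − 1.0 − 1.8) / 5 = 2.1200%
Σ(R_i − R̄_i)(R_m − R̄_m) = 47.6280  ⇒  Cov = 47.6280 / 5 = 9.5256
Σ(R_m − R̄_m)² = 43.0280  ⇒  Var(R_m) = 43.0280 / 5 = 8.6056
β = Cov / Var(R_m) = 9.5256 / 8.6056 = 1.1069
E(R) = R_f + β × MRP = 5.8% + 1.1069 × 3.6% = 9.78%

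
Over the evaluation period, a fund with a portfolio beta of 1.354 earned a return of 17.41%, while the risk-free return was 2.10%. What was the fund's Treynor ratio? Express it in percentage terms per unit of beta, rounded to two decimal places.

Treynor = (R_P − R_f) / β_P = (17.41% − 2.10%) / 1.3540 = 15.31% / 1.3540 = 11.31%

11.31%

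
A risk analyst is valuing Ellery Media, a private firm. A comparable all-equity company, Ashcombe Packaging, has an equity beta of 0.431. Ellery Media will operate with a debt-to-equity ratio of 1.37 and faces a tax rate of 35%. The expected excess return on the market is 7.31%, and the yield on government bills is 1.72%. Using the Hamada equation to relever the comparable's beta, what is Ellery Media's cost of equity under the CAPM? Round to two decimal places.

β_L = β_U × [1 + (1 − t)(D/E)] = 0.431 × [1 + (1 − 0.35) × 1.37]
    = 0.431 × [1 + 0.65 × 1.37] = 0.431 × 1.8905 = 0.8148
E(R) = R_f + β_L × MRP = 1.72% + 0.8148 × 7.31% = 7.68%

7.68%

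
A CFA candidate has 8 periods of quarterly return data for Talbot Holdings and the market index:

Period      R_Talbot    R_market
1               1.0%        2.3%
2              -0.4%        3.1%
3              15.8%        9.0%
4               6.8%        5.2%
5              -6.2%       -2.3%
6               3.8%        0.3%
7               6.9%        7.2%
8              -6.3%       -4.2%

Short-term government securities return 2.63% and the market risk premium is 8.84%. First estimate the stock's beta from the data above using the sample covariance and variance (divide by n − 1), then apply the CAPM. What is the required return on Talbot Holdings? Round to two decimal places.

15.76%

Mean R_i = (1.0 − 0.4 + 15.8 + 6.8 − 6.2 + 3.8 + 6.9 − 6.3) / 8 = 2.6750%
Mean R_m = (2.3 + 3.1 + 9.0 + 5.2 − 2.3 + 0.3 + 7.2 − 4.2) / 8 = 2.5750%
Σ(R_i − R̄_i)(R_m − R̄_m) = 215.0550  ⇒  Cov = 215.0550 / 7 = 30.7221
Σ(R_m − R̄_m)² = 144.7550  ⇒  Var(R_m) = 144.7550 / 7 = 20.6793
β = Cov / Var(R_m) = 30.7221 / 20.6793 = 1.4856
E(R) = R_f + β × MRP = 2.63% + 1.4856 × 8.84% = 15.76%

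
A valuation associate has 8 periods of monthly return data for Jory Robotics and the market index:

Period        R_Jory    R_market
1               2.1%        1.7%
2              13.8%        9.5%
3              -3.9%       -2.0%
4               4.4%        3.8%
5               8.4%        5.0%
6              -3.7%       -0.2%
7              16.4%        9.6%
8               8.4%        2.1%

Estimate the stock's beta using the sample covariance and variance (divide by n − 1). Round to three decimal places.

1.670

Mean R_i = (2.1 + 13.8 − 3.9 + 4.4 + 8.4 − 3.7 + 16.4 + 8.4) / 8 = 5.7375%
Mean R_m = (1.7 + 9.5 − 2.0 + 3.8 + 5.0 − 0.2 + 9.6 + 2.1) / 8 = 3.6875%
Σ(R_i − R̄_i)(R_m − R̄_m) = 207.7538  ⇒  Cov = 207.7538 / 7 = 29.6791
Σ(R_m − R̄_m)² = 124.4088  ⇒  Var(R_m) = 124.4088 / 7 = 17.7727
β = Cov / Var(R_m) = 29.6791 / 17.7727 = 1.6699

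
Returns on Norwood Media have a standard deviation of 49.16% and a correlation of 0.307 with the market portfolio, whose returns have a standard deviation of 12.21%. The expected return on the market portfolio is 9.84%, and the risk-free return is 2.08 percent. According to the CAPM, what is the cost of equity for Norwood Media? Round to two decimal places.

11.67%

β = ρ × σ_i / σ_m = 0.307 × 49.16% / 12.21% = 1.2360
MRP = 9.84% − 2.08% = 7.76%
E(R) = 2.08% + 1.2360 × 7.76% = 11.67%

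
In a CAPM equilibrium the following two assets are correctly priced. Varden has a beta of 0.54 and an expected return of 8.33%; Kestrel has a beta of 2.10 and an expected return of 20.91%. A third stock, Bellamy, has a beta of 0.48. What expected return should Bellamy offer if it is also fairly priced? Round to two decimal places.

7.85%

MRP (SML slope) = (20.91% − 8.33%) / (2.10 − 0.54) = 12.58% / 1.56 = 8.0641%
R_f (intercept) = 8.33% − 0.54 × 8.0641% = 3.9754%
E(R_Bellamy) = R_f + β × MRP = 3.9754% + 0.48 × 8.0641% = 7.85%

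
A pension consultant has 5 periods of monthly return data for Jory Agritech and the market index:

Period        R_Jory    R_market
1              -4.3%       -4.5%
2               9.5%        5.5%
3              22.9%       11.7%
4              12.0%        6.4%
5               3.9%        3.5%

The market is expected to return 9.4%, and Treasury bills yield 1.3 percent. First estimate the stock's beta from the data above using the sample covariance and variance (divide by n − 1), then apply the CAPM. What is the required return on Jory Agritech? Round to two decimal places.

Mean R_i = (-4.3 + 9.5 + 22.9 + 12.0 + 3.9) / 5 = 8.8000%
Mean R_m = (-4.5 + 5.5 + 11.7 + 6.4 + 3.5) / 5 = 4.5200%
Σ(R_i − R̄_i)(R_m − R̄_m) = 231.1000  ⇒  Cov = 231.1000 / 4 = 57.7750
Σ(R_m − R̄_m)² = 138.4480  ⇒  Var(R_m) = 138.4480 / 4 = 34.6120
β = Cov / Var(R_m) = 57.7750 / 34.6120 = 1.6692
MRP = 9.4% − 1.3% = 8.10%
E(R) = R_f + β × MRP = 1.3% + 1.6692 × 8.1% = 14.82%

14.82%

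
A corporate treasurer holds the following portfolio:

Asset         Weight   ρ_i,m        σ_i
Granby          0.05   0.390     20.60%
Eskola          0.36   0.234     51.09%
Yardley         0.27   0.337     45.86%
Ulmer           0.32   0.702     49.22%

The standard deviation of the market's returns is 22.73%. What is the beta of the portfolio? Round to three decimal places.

β_Granby = 0.390 × 20.60% / 22.73% = 0.3535
β_Eskola = 0.234 × 51.09% / 22.73% = 0.5260
β_Yardley = 0.337 × 45.86% / 22.73% = 0.6799
β_Ulmer = 0.702 × 49.22% / 22.73% = 1.5201
β_P = Σ w_i β_i = 0.05×0.3535 + 0.36×0.5260 + 0.27×0.6799 + 0.32×1.5201 = 0.8770

0.877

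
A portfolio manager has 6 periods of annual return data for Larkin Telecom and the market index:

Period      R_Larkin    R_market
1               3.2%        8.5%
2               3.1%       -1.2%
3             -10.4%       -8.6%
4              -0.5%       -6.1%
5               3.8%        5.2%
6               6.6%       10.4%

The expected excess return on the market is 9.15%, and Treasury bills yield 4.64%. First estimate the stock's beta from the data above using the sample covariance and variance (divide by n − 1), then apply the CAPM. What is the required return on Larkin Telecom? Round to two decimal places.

Mean R_i = (3.2 + 3.1 − 10.4 − 0.5 + 3.8 + 6.6) / 6 = 0.9667%
Mean R_m = (8.5 − 1.2 − 8.6 − 6.1 + 5.2 + 10.4) / 6 = 1.3667%
Σ(R_i − R̄_i)(R_m − R̄_m) = 196.4433  ⇒  Cov = 196.4433 / 5 = 39.2887
Σ(R_m − R̄_m)² = 308.8533  ⇒  Var(R_m) = 308.8533 / 5 = 61.7707
β = Cov / Var(R_m) = 39.2887 / 61.7707 = 0.6360
E(R) = R_f + β × MRP = 4.64% + 0.6360 × 9.15% = 10.46%

10.46%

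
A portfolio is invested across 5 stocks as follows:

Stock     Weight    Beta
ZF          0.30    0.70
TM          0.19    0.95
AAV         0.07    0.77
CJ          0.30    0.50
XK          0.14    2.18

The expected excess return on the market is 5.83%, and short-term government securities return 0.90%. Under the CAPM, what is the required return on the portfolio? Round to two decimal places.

β_P = Σ w_i β_i = 0.30×0.70 + 0.19×0.95 + 0.07×0.77 + 0.30×0.50 + 0.14×2.18 = 0.8996
E(R_P) = R_f + β_P × MRP = 0.90% + 0.8996 × 5.83% = 6.14%

6.14%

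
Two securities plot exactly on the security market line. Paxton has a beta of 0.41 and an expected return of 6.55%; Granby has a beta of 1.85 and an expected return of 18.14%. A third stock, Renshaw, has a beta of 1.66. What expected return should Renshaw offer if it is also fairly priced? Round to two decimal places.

16.61%

MRP (SML slope) = (18.14% − 6.55%) / (1.85 − 0.41) = 11.59% / 1.44 = 8.0486%
R_f (intercept) = 6.55% − 0.41 × 8.0486% = 3.2501%
E(R_Renshaw) = R_f + β × MRP = 3.2501% + 1.66 × 8.0486% = 16.61%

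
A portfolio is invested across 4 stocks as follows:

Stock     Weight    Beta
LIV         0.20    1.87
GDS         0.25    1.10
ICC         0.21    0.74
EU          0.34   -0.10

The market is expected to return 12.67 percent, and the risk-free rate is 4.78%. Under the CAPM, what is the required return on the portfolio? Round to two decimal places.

β_P = Σ w_i β_i = 0.20×1.87 + 0.25×1.10 + 0.21×0.74 + 0.34×-0.10 = 0.7704
MRP = 12.67% − 4.78% = 7.89%
E(R_P) = R_f + β_P × MRP = 4.78% + 0.7704 × 7.89% = 10.86%

10.86%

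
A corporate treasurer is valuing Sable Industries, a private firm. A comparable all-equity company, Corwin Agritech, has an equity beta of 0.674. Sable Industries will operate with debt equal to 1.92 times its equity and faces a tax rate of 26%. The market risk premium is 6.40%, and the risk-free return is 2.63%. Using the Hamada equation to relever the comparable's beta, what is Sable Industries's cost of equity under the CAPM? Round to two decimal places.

β_L = β_U × [1 + (1 − t)(D/E)] = 0.674 × [1 + (1 − 0.26) × 1.92]
    = 0.674 × [1 + 0.74 × 1.92] = 0.674 × 2.4208 = 1.6316
E(R) = R_f + β_L × MRP = 2.63% + 1.6316 × 6.40% = 13.07%

13.07%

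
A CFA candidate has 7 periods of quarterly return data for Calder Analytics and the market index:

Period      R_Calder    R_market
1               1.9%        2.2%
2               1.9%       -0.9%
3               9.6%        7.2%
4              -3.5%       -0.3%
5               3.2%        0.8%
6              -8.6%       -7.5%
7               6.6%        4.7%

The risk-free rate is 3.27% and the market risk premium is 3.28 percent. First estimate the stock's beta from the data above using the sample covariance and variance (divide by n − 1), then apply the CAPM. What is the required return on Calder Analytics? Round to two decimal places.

7.30%

Mean R_i = (1.9 + 1.9 + 9.6 − 3.5 + 3.2 − 8.6 + 6.6) / 7 = 1.5857%
Mean R_m = (2.2 − 0.9 + 7.2 − 0.3 + 0.8 − 7.5 + 4.7) / 7 = 0.8857%
Σ(R_i − R̄_i)(R_m − R̄_m) = 160.8886  ⇒  Cov = 160.8886 / 6 = 26.8148
Σ(R_m − R̄_m)² = 131.0686  ⇒  Var(R_m) = 131.0686 / 6 = 21.8448
β = Cov / Var(R_m) = 26.8148 / 21.8448 = 1.2275
E(R) = R_f + β × MRP = 3.27% + 1.2275 × 3.28% = 7.30%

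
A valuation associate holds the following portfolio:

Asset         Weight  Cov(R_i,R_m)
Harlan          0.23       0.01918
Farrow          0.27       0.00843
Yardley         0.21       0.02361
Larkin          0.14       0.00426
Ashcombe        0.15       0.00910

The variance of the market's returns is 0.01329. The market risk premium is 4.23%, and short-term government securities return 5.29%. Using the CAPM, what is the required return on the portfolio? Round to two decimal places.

β_Harlan = 0.01918 / 0.01329 = 1.4432
β_Farrow = 0.00843 / 0.01329 = 0.6343
β_Yardley = 0.02361 / 0.01329 = 1.7765
β_Larkin = 0.00426 / 0.01329 = 0.3205
β_Ashcombe = 0.00910 / 0.01329 = 0.6847
β_P = Σ w_i β_i = 0.23×1.4432 + 0.27×0.6343 + 0.21×1.7765 + 0.14×0.3205 + 0.15×0.6847 = 1.0238
E(R_P) = R_f + β_P × MRP = 5.29% + 1.0238 × 4.23% = 9.62%

9.62%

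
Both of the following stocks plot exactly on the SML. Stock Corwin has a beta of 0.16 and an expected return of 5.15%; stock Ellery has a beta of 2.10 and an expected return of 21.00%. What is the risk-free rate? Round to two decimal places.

3.84%

Both satisfy E(R) = R_f + β·MRP, so the slope of the SML is
MRP = (21.00% − 5.15%) / (2.10 − 0.16) = 15.85% / 1.94 = 8.1701%
R_f = E(R_Corwin) − β_Corwin·MRP = 5.15% − 0.16 × 8.1701% = 3.8428%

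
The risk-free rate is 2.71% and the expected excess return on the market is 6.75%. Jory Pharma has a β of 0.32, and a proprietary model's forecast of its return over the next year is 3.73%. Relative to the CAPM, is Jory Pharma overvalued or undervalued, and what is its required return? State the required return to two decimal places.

Required return = R_f + β·MRP = 2.71% + 0.32 × 6.75% = 4.87%
Forecast 3.73% < required 4.87% → the stock plots below the SML → overvalued.

Overvalued; required return 4.87%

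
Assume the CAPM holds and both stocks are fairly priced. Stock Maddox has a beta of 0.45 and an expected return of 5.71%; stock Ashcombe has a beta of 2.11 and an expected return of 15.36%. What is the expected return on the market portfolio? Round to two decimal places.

Both satisfy E(R) = R_f + β·MRP, so the slope of the SML is
MRP = (15.36% − 5.71%) / (2.11 − 0.45) = 9.65% / 1.66 = 5.8133%
R_f = E(R_Maddox) − β_Maddox·MRP = 5.71% − 0.45 × 5.8133% = 3.0940%
E(R_m) = R_f + MRP = 3.0940% + 5.8133% = 8.91%

8.91%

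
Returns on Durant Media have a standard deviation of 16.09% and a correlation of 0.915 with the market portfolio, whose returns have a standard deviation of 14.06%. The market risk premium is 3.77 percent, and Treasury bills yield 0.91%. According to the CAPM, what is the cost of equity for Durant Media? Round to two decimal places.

β = ρ × σ_i / σ_m = 0.915 × 16.09% / 14.06% = 1.0471
E(R) = 0.91% + 1.0471 × 3.77% = 4.86%

4.86%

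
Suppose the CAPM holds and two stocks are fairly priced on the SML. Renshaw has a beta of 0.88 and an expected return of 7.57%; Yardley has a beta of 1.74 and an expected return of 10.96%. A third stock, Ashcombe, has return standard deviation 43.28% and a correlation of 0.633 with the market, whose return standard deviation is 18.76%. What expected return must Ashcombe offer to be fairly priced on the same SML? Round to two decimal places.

9.86%

MRP = (10.96% − 7.57%) / (1.74 − 0.88) = 3.9419%
R_f = 7.57% − 0.88 × 3.9419% = 4.1011%
β_Ashcombe = ρ·σ_i/σ_m = 0.633 × 43.28 / 18.76 = 1.4604
E(R_Ashcombe) = R_f + β × MRP = 4.1011% + 1.4604 × 3.9419% = 9.86%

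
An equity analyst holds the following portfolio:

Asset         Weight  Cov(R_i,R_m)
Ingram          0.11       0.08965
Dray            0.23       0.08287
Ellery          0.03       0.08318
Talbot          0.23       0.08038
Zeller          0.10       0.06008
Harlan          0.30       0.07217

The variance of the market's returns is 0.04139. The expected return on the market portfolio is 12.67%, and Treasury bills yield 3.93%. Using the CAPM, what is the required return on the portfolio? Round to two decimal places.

20.31%

β_Ingram = 0.08965 / 0.04139 = 2.1660
β_Dray = 0.08287 / 0.04139 = 2.0022
β_Ellery = 0.08318 / 0.04139 = 2.0097
β_Talbot = 0.08038 / 0.04139 = 1.9420
β_Zeller = 0.06008 / 0.04139 = 1.4516
β_Harlan = 0.07217 / 0.04139 = 1.7437
β_P = Σ w_i β_i = 0.11×2.1660 + 0.23×2.0022 + 0.03×2.0097 + 0.23×1.9420 + 0.10×1.4516 + 0.30×1.7437 = 1.8740
MRP = 12.67% − 3.93% = 8.74%
E(R_P) = R_f + β_P × MRP = 3.93% + 1.8740 × 8.74% = 20.31%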